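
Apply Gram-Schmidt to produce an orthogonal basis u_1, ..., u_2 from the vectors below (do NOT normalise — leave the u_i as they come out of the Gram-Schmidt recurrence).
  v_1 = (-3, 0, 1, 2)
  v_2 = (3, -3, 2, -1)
Orthogonal basis:
  u_1 = (-3, 0, 1, 2)
  u_2 = (15/14, -3, 37/14, 2/7)

Apply the Gram-Schmidt recurrence
  u_1 = v_1
  u_i = v_i − Σ_{j<i} ((v_i · u_j) / (u_j · u_j)) · u_j.

Step by step this gives:
  u_1 = (-3, 0, 1, 2)
  u_2 = (15/14, -3, 37/14, 2/7)

Orthogonality check:
  u_2 · u_1 = 0 (should be 0)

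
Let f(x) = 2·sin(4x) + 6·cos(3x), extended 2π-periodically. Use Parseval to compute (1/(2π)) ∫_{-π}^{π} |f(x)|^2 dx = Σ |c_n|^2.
Σ |c_n|^2 = 20

Expand |f|^2 and use orthogonality of {sin(nx), cos(mx)} on [-π, π]:
  ∫_{-π}^{π} sin(nx)^2 dx = π, ∫ cos(mx)^2 dx = π, and cross terms integrate to 0.
So ∫_{-π}^{π} f(x)^2 dx = 2^2 · π + 6^2 · π = (4 + 36)π.
Divide by 2π: (4 + 36)/2 = 20.
By Parseval, this equals Σ |c_n|^2.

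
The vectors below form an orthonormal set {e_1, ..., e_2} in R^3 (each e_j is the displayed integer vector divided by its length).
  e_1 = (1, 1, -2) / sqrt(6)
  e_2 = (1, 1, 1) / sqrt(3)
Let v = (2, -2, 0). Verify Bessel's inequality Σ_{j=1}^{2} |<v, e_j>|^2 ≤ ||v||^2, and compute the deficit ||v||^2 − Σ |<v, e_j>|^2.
Σ |<v, e_j>|^2 = 0; ||v||^2 = 8; deficit = 8

Write each e_j = u_j / sqrt(<u_j, u_j>) where u_j is the displayed integer vector. Then <v, e_j> = <v, u_j> / sqrt(<u_j, u_j>), so |<v, e_j>|^2 = <v, u_j>^2 / <u_j, u_j>.
Coefficients: <v, e_1> = 0/sqrt(6), <v, e_2> = 0/sqrt(3).
Square and sum: Σ |<v, e_j>|^2 = 0.
Compute ||v||^2 = v·v = 8.
Deficit = 8 − 0 = 8 ≥ 0, confirming Bessel's inequality. (The deficit equals ||v − Σ <v,e_j> e_j||^2, the squared distance from v to span{e_j}.)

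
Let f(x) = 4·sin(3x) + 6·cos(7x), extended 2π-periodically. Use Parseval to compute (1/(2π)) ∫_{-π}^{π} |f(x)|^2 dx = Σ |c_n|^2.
Σ |c_n|^2 = 26

Expand |f|^2 and use orthogonality of {sin(nx), cos(mx)} on [-π, π]:
  ∫_{-π}^{π} sin(nx)^2 dx = π, ∫ cos(mx)^2 dx = π, and cross terms integrate to 0.
So ∫_{-π}^{π} f(x)^2 dx = 4^2 · π + 6^2 · π = (16 + 36)π.
Divide by 2π: (16 + 36)/2 = 26.
By Parseval, this equals Σ |c_n|^2.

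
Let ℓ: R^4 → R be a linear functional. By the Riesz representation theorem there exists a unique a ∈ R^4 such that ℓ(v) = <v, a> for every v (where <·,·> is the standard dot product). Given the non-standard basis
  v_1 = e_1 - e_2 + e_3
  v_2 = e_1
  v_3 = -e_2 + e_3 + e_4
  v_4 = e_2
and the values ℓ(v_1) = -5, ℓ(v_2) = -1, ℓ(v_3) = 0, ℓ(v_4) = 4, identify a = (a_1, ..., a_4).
a = (-1, 4, 0, 4)

Write a = (a_1, ..., a_4) in the standard basis. For each basis vector v_i, ℓ(v_i) = <v_i, a> is a linear equation in the a_j's. Collect the n equations into a matrix system V a = ℓ, where row i of V is v_i (expressed in the standard basis). Since V is invertible (lower-triangular with 1s on the diagonal, up to permutation), solve by back-substitution:
  V =
[[1, -1, 1, 0],
 [1, 0, 0, 0],
 [0, -1, 1, 1],
 [0, 1, 0, 0]]
  V a = (-5, -1, 0, 4)
Solving gives a = (-1, 4, 0, 4).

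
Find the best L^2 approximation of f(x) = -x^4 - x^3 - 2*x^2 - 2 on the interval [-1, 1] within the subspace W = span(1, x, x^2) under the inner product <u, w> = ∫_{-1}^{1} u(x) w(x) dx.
g(x) = -20*x^2/7 - 3*x/5 - 67/35

The best approximation g ∈ W is the orthogonal projection of f onto W. Writing g = a_0 + a_1 x + a_2 x^2, the coefficients solve the normal equations G · a = b where
  G_{ij} = <φ_i, φ_j> and b_i = <f, φ_i>, with φ_0 = 1, φ_1 = x, φ_2 = x^2.
G =
  [2, 0, 2/3]
  [0, 2/3, 0]
  [2/3, 0, 2/5],
b = (-86/15, -2/5, -254/105).
Solving gives a_0 = -67/35, a_1 = -3/5, a_2 = -20/7, so
  g(x) = -20*x^2/7 - 3*x/5 - 67/35.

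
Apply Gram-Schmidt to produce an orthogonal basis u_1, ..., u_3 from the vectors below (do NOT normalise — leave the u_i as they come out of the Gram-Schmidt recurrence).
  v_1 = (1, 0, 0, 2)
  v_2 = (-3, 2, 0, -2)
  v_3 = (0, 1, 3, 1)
Orthogonal basis:
  u_1 = (1, 0, 0, 2)
  u_2 = (-8/5, 2, 0, 4/5)
  u_3 = (2/9, 2/9, 3, -1/9)

Apply the Gram-Schmidt recurrence
  u_1 = v_1
  u_i = v_i − Σ_{j<i} ((v_i · u_j) / (u_j · u_j)) · u_j.

Step by step this gives:
  u_1 = (1, 0, 0, 2)
  u_2 = (-8/5, 2, 0, 4/5)
  u_3 = (2/9, 2/9, 3, -1/9)

Orthogonality check:
  u_2 · u_1 = 0 (should be 0)
  u_3 · u_1 = 0 (should be 0)
  u_3 · u_2 = 0 (should be 0)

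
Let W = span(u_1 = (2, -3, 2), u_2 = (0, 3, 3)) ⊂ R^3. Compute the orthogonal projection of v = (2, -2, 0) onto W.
proj_W(v) = (12/11, -26/11, 4/11)

Set up U = [u_1 | ... | u_2] ∈ R^(3×2). The projector onto W = col(U) is P = U (U^T U)^(-1) U^T.
Compute U^T U =
  [17, -3]
  [-3, 18],
and U^T v = (10, -6).
Solve U^T U · c = U^T v for the coefficients: c = (6/11, -8/33). The projection is proj_W(v) = U c.
Check: (v - proj_W(v)) · u_1 = 0  (should be 0).
Check: (v - proj_W(v)) · u_2 = 0  (should be 0).
Result: proj_W(v) = (12/11, -26/11, 4/11).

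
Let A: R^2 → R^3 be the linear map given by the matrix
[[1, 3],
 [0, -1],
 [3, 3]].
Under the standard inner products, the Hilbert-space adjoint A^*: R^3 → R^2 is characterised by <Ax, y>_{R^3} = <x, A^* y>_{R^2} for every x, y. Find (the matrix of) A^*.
A^* = A^T =
[[1, 0, 3],
 [3, -1, 3]]

For real matrices with standard dot products, the defining identity <Ax, y> = <x, A^* y> gives (Ax)^T y = x^T (A^*) y, i.e. x^T A^T y = x^T (A^*) y. Since this holds for all x, y, we must have A^* = A^T. Therefore
A^* =
[[1, 0, 3],
 [3, -1, 3]].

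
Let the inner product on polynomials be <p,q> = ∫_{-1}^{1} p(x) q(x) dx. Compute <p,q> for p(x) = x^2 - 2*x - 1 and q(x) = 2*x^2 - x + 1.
<p,q> = -8/15

Expand the product: p(x)·q(x) = 2*x^4 - 5*x^3 + x^2 - x - 1.
∫_{-1}^{1} of each monomial x^k gives [2/(k+1) if k even, 0 if k odd]. Integrating term-by-term (or equivalently evaluating the antiderivative F(x) = 2*x^5/5 - 5*x^4/4 + x^3/3 - x^2/2 - x at the endpoints):
  F(1) − F(−1) = -121/60 − (-89/60) = -8/15.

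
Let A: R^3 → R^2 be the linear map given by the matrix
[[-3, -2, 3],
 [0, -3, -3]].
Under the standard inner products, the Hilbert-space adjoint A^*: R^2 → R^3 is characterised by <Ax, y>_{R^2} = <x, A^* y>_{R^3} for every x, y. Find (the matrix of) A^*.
A^* = A^T =
[[-3, 0],
 [-2, -3],
 [3, -3]]

For real matrices with standard dot products, the defining identity <Ax, y> = <x, A^* y> gives (Ax)^T y = x^T (A^*) y, i.e. x^T A^T y = x^T (A^*) y. Since this holds for all x, y, we must have A^* = A^T. Therefore
A^* =
[[-3, 0],
 [-2, -3],
 [3, -3]].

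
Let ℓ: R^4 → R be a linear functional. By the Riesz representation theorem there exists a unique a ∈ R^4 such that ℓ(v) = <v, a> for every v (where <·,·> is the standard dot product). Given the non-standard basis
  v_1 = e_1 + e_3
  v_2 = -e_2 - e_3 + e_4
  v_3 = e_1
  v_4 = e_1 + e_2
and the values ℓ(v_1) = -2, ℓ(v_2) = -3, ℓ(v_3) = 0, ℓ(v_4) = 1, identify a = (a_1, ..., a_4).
a = (0, 1, -2, -4)

Write a = (a_1, ..., a_4) in the standard basis. For each basis vector v_i, ℓ(v_i) = <v_i, a> is a linear equation in the a_j's. Collect the n equations into a matrix system V a = ℓ, where row i of V is v_i (expressed in the standard basis). Since V is invertible (lower-triangular with 1s on the diagonal, up to permutation), solve by back-substitution:
  V =
[[1, 0, 1, 0],
 [0, -1, -1, 1],
 [1, 0, 0, 0],
 [1, 1, 0, 0]]
  V a = (-2, -3, 0, 1)
Solving gives a = (0, 1, -2, -4).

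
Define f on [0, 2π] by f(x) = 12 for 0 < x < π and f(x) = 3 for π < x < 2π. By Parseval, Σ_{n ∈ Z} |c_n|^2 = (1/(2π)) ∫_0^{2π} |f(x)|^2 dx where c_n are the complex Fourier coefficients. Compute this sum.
Σ |c_n|^2 = 153/2

Parseval equates the L^2 energy of f (normalised by 1/(2π)) with the ℓ^2 sum of its Fourier coefficients: (1/(2π)) ∫_0^{2π} |f|^2 = Σ |c_n|^2.
Compute the left side: (1/(2π)) [∫_0^π 12^2 dx + ∫_π^{2π} 3^2 dx] = (1/(2π)) · (144π + 9π) = (144 + 9)/2 = 153/2.
So Σ_{n ∈ Z} |c_n|^2 = 153/2.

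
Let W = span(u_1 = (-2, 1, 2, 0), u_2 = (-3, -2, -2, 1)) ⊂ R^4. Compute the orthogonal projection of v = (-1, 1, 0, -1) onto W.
proj_W(v) = (-2/3, 1/3, 2/3, 0)

Set up U = [u_1 | ... | u_2] ∈ R^(4×2). The projector onto W = col(U) is P = U (U^T U)^(-1) U^T.
Compute U^T U =
  [9, 0]
  [0, 18],
and U^T v = (3, 0).
Solve U^T U · c = U^T v for the coefficients: c = (1/3, 0). The projection is proj_W(v) = U c.
Check: (v - proj_W(v)) · u_1 = 0  (should be 0).
Check: (v - proj_W(v)) · u_2 = 0  (should be 0).
Result: proj_W(v) = (-2/3, 1/3, 2/3, 0).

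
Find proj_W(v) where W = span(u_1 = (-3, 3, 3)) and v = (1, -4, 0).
proj_W(v) = (5/3, -5/3, -5/3)

Set up U = [u_1 | ... | u_1] ∈ R^(3×1). The projector onto W = col(U) is P = U (U^T U)^(-1) U^T.
Compute U^T U =
  [27],
and U^T v = (-15).
Solve U^T U · c = U^T v for the coefficients: c = (-5/9). The projection is proj_W(v) = U c.
Check: (v - proj_W(v)) · u_1 = 0  (should be 0).
Result: proj_W(v) = (5/3, -5/3, -5/3).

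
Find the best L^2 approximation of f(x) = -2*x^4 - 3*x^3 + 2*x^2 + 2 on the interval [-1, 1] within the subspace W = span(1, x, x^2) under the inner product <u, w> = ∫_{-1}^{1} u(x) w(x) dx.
g(x) = 2*x^2/7 - 9*x/5 + 76/35

The best approximation g ∈ W is the orthogonal projection of f onto W. Writing g = a_0 + a_1 x + a_2 x^2, the coefficients solve the normal equations G · a = b where
  G_{ij} = <φ_i, φ_j> and b_i = <f, φ_i>, with φ_0 = 1, φ_1 = x, φ_2 = x^2.
G =
  [2, 0, 2/3]
  [0, 2/3, 0]
  [2/3, 0, 2/5],
b = (68/15, -6/5, 164/105).
Solving gives a_0 = 76/35, a_1 = -9/5, a_2 = 2/7, so
  g(x) = 2*x^2/7 - 9*x/5 + 76/35.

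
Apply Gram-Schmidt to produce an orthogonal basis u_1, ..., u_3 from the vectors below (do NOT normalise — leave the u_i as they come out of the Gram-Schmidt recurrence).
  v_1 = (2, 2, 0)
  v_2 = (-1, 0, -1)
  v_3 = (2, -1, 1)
Orthogonal basis:
  u_1 = (2, 2, 0)
  u_2 = (-1/2, 1/2, -1)
  u_3 = (2/3, -2/3, -2/3)

Apply the Gram-Schmidt recurrence
  u_1 = v_1
  u_i = v_i − Σ_{j<i} ((v_i · u_j) / (u_j · u_j)) · u_j.

Step by step this gives:
  u_1 = (2, 2, 0)
  u_2 = (-1/2, 1/2, -1)
  u_3 = (2/3, -2/3, -2/3)

Orthogonality check:
  u_2 · u_1 = 0 (should be 0)
  u_3 · u_1 = 0 (should be 0)
  u_3 · u_2 = 0 (should be 0)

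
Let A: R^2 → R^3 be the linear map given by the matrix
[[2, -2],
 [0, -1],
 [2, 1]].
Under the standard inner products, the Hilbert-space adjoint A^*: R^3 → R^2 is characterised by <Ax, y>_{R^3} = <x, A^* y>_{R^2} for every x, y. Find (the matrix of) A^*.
A^* = A^T =
[[2, 0, 2],
 [-2, -1, 1]]

For real matrices with standard dot products, the defining identity <Ax, y> = <x, A^* y> gives (Ax)^T y = x^T (A^*) y, i.e. x^T A^T y = x^T (A^*) y. Since this holds for all x, y, we must have A^* = A^T. Therefore
A^* =
[[2, 0, 2],
 [-2, -1, 1]].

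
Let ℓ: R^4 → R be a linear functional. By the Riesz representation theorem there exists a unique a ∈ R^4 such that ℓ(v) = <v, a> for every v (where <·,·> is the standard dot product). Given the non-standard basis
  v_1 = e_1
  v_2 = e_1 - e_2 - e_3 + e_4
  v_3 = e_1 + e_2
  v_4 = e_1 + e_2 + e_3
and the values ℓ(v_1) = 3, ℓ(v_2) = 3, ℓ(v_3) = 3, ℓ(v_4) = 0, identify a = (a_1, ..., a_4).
a = (3, 0, -3, -3)

Write a = (a_1, ..., a_4) in the standard basis. For each basis vector v_i, ℓ(v_i) = <v_i, a> is a linear equation in the a_j's. Collect the n equations into a matrix system V a = ℓ, where row i of V is v_i (expressed in the standard basis). Since V is invertible (lower-triangular with 1s on the diagonal, up to permutation), solve by back-substitution:
  V =
[[1, 0, 0, 0],
 [1, -1, -1, 1],
 [1, 1, 0, 0],
 [1, 1, 1, 0]]
  V a = (3, 3, 3, 0)
Solving gives a = (3, 0, -3, -3).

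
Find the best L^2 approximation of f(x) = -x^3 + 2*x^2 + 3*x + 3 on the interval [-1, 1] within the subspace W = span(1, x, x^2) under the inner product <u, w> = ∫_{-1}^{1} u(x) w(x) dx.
g(x) = 2*x^2 + 12*x/5 + 3

The best approximation g ∈ W is the orthogonal projection of f onto W. Writing g = a_0 + a_1 x + a_2 x^2, the coefficients solve the normal equations G · a = b where
  G_{ij} = <φ_i, φ_j> and b_i = <f, φ_i>, with φ_0 = 1, φ_1 = x, φ_2 = x^2.
G =
  [2, 0, 2/3]
  [0, 2/3, 0]
  [2/3, 0, 2/5],
b = (22/3, 8/5, 14/5).
Solving gives a_0 = 3, a_1 = 12/5, a_2 = 2, so
  g(x) = 2*x^2 + 12*x/5 + 3.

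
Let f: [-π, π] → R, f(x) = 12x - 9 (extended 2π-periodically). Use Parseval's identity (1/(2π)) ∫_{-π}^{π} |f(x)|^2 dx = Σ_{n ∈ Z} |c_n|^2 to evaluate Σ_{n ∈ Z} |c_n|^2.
Σ |c_n|^2 = 48π^2 + 81

Expand and integrate term by term over [-π, π]:
  ∫ (12x)^2 dx = 144·(2π^3/3); ∫ 2·12·(-9)·x dx = 0 (odd integrand); ∫ (-9)^2 dx = 81·2π.
So (1/(2π)) ∫_{-π}^{π} (12x - 9)^2 dx = 144π^2/3 + 81 = 48π^2 + 81.
Parseval ⇒ Σ |c_n|^2 = 48π^2 + 81.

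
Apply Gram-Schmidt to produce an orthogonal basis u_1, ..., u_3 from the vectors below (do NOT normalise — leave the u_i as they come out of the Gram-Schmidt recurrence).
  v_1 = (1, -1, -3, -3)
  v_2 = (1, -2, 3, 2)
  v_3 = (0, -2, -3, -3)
Orthogonal basis:
  u_1 = (1, -1, -3, -3)
  u_2 = (8/5, -13/5, 6/5, 1/5)
  u_3 = (-31/27, -41/54, -1/9, -1/54)

Apply the Gram-Schmidt recurrence
  u_1 = v_1
  u_i = v_i − Σ_{j<i} ((v_i · u_j) / (u_j · u_j)) · u_j.

Step by step this gives:
  u_1 = (1, -1, -3, -3)
  u_2 = (8/5, -13/5, 6/5, 1/5)
  u_3 = (-31/27, -41/54, -1/9, -1/54)

Orthogonality check:
  u_2 · u_1 = 0 (should be 0)
  u_3 · u_1 = 0 (should be 0)
  u_3 · u_2 = 0 (should be 0)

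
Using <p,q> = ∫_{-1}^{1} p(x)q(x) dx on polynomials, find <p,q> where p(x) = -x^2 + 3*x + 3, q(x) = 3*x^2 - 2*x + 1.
<p,q> = 92/15

Expand the product: p(x)·q(x) = -3*x^4 + 11*x^3 + 2*x^2 - 3*x + 3.
∫_{-1}^{1} of each monomial x^k gives [2/(k+1) if k even, 0 if k odd]. Integrating term-by-term (or equivalently evaluating the antiderivative F(x) = -3*x^5/5 + 11*x^4/4 + 2*x^3/3 - 3*x^2/2 + 3*x at the endpoints):
  F(1) − F(−1) = 259/60 − (-109/60) = 92/15.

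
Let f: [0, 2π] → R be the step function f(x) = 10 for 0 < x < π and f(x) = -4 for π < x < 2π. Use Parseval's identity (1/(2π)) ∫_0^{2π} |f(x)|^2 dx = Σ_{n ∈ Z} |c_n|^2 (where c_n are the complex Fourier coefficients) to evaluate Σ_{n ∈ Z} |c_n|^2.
Σ |c_n|^2 = 58

Parseval equates the L^2 energy of f (normalised by 1/(2π)) with the ℓ^2 sum of its Fourier coefficients: (1/(2π)) ∫_0^{2π} |f|^2 = Σ |c_n|^2.
Compute the left side: (1/(2π)) [∫_0^π 10^2 dx + ∫_π^{2π} (-4)^2 dx] = (1/(2π)) · (100π + 16π) = (100 + 16)/2 = 58.
So Σ_{n ∈ Z} |c_n|^2 = 58.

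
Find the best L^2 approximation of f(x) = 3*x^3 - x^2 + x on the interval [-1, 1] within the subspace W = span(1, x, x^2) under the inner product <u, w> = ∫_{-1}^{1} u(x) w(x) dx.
g(x) = -x^2 + 14*x/5

The best approximation g ∈ W is the orthogonal projection of f onto W. Writing g = a_0 + a_1 x + a_2 x^2, the coefficients solve the normal equations G · a = b where
  G_{ij} = <φ_i, φ_j> and b_i = <f, φ_i>, with φ_0 = 1, φ_1 = x, φ_2 = x^2.
G =
  [2, 0, 2/3]
  [0, 2/3, 0]
  [2/3, 0, 2/5],
b = (-2/3, 28/15, -2/5).
Solving gives a_0 = 0, a_1 = 14/5, a_2 = -1, so
  g(x) = -x^2 + 14*x/5.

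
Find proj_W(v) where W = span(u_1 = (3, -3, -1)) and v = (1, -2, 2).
proj_W(v) = (21/19, -21/19, -7/19)

Set up U = [u_1 | ... | u_1] ∈ R^(3×1). The projector onto W = col(U) is P = U (U^T U)^(-1) U^T.
Compute U^T U =
  [19],
and U^T v = (7).
Solve U^T U · c = U^T v for the coefficients: c = (7/19). The projection is proj_W(v) = U c.
Check: (v - proj_W(v)) · u_1 = 0  (should be 0).
Result: proj_W(v) = (21/19, -21/19, -7/19).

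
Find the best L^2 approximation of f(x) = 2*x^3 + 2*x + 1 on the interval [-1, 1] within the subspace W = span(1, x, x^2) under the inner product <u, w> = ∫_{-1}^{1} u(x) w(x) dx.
g(x) = 16*x/5 + 1

The best approximation g ∈ W is the orthogonal projection of f onto W. Writing g = a_0 + a_1 x + a_2 x^2, the coefficients solve the normal equations G · a = b where
  G_{ij} = <φ_i, φ_j> and b_i = <f, φ_i>, with φ_0 = 1, φ_1 = x, φ_2 = x^2.
G =
  [2, 0, 2/3]
  [0, 2/3, 0]
  [2/3, 0, 2/5],
b = (2, 32/15, 2/3).
Solving gives a_0 = 1, a_1 = 16/5, a_2 = 0, so
  g(x) = 16*x/5 + 1.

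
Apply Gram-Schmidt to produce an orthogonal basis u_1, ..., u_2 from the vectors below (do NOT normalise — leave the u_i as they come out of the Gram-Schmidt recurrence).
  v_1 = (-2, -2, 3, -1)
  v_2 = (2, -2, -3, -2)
Orthogonal basis:
  u_1 = (-2, -2, 3, -1)
  u_2 = (11/9, -25/9, -11/6, -43/18)

Apply the Gram-Schmidt recurrence
  u_1 = v_1
  u_i = v_i − Σ_{j<i} ((v_i · u_j) / (u_j · u_j)) · u_j.

Step by step this gives:
  u_1 = (-2, -2, 3, -1)
  u_2 = (11/9, -25/9, -11/6, -43/18)

Orthogonality check:
  u_2 · u_1 = 0 (should be 0)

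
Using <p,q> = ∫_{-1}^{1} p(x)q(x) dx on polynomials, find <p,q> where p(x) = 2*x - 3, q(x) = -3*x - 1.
<p,q> = 2

Expand the product: p(x)·q(x) = -6*x^2 + 7*x + 3.
∫_{-1}^{1} of each monomial x^k gives [2/(k+1) if k even, 0 if k odd]. Integrating term-by-term (or equivalently evaluating the antiderivative F(x) = -2*x^3 + 7*x^2/2 + 3*x at the endpoints):
  F(1) − F(−1) = 9/2 − (5/2) = 2.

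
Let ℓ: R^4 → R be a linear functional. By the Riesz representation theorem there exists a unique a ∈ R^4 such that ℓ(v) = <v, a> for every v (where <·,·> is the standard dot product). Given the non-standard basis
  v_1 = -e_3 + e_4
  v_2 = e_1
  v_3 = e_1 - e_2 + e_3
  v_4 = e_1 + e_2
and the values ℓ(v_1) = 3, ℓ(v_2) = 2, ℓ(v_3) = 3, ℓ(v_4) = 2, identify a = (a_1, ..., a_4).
a = (2, 0, 1, 4)

Write a = (a_1, ..., a_4) in the standard basis. For each basis vector v_i, ℓ(v_i) = <v_i, a> is a linear equation in the a_j's. Collect the n equations into a matrix system V a = ℓ, where row i of V is v_i (expressed in the standard basis). Since V is invertible (lower-triangular with 1s on the diagonal, up to permutation), solve by back-substitution:
  V =
[[0, 0, -1, 1],
 [1, 0, 0, 0],
 [1, -1, 1, 0],
 [1, 1, 0, 0]]
  V a = (3, 2, 3, 2)
Solving gives a = (2, 0, 1, 4).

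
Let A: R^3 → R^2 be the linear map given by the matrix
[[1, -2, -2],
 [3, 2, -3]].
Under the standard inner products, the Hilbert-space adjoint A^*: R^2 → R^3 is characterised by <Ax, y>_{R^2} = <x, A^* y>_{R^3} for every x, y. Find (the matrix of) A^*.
A^* = A^T =
[[1, 3],
 [-2, 2],
 [-2, -3]]

For real matrices with standard dot products, the defining identity <Ax, y> = <x, A^* y> gives (Ax)^T y = x^T (A^*) y, i.e. x^T A^T y = x^T (A^*) y. Since this holds for all x, y, we must have A^* = A^T. Therefore
A^* =
[[1, 3],
 [-2, 2],
 [-2, -3]].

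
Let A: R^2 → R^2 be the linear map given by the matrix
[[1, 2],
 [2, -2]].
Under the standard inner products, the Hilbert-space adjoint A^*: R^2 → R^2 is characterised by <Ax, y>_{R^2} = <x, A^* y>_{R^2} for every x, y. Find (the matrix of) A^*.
A^* = A^T =
[[1, 2],
 [2, -2]]

For real matrices with standard dot products, the defining identity <Ax, y> = <x, A^* y> gives (Ax)^T y = x^T (A^*) y, i.e. x^T A^T y = x^T (A^*) y. Since this holds for all x, y, we must have A^* = A^T. Therefore
A^* =
[[1, 2],
 [2, -2]].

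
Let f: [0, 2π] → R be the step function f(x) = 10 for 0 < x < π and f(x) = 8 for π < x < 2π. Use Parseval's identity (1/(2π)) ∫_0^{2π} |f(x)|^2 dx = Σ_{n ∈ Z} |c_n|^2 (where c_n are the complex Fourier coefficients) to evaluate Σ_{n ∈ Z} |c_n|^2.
Σ |c_n|^2 = 82

Parseval equates the L^2 energy of f (normalised by 1/(2π)) with the ℓ^2 sum of its Fourier coefficients: (1/(2π)) ∫_0^{2π} |f|^2 = Σ |c_n|^2.
Compute the left side: (1/(2π)) [∫_0^π 10^2 dx + ∫_π^{2π} 8^2 dx] = (1/(2π)) · (100π + 64π) = (100 + 64)/2 = 82.
So Σ_{n ∈ Z} |c_n|^2 = 82.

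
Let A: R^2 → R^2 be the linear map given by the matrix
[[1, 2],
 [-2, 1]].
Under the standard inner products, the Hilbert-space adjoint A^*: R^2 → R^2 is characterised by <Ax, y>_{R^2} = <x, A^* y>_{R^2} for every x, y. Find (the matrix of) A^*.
A^* = A^T =
[[1, -2],
 [2, 1]]

For real matrices with standard dot products, the defining identity <Ax, y> = <x, A^* y> gives (Ax)^T y = x^T (A^*) y, i.e. x^T A^T y = x^T (A^*) y. Since this holds for all x, y, we must have A^* = A^T. Therefore
A^* =
[[1, -2],
 [2, 1]].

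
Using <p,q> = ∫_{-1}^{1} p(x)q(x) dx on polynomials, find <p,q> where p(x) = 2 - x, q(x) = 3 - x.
<p,q> = 38/3

Expand the product: p(x)·q(x) = x^2 - 5*x + 6.
∫_{-1}^{1} of each monomial x^k gives [2/(k+1) if k even, 0 if k odd]. Integrating term-by-term (or equivalently evaluating the antiderivative F(x) = x^3/3 - 5*x^2/2 + 6*x at the endpoints):
  F(1) − F(−1) = 23/6 − (-53/6) = 38/3.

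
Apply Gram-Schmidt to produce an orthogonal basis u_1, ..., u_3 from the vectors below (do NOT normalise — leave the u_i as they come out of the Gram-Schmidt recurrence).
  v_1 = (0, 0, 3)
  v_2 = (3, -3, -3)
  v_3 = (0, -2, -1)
Orthogonal basis:
  u_1 = (0, 0, 3)
  u_2 = (3, -3, 0)
  u_3 = (-1, -1, 0)

Apply the Gram-Schmidt recurrence
  u_1 = v_1
  u_i = v_i − Σ_{j<i} ((v_i · u_j) / (u_j · u_j)) · u_j.

Step by step this gives:
  u_1 = (0, 0, 3)
  u_2 = (3, -3, 0)
  u_3 = (-1, -1, 0)

Orthogonality check:
  u_2 · u_1 = 0 (should be 0)
  u_3 · u_1 = 0 (should be 0)
  u_3 · u_2 = 0 (should be 0)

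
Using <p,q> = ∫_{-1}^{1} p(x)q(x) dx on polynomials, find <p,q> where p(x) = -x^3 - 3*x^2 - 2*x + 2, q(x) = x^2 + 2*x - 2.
<p,q> = -22/3

Expand the product: p(x)·q(x) = -x^5 - 5*x^4 - 6*x^3 + 4*x^2 + 8*x - 4.
∫_{-1}^{1} of each monomial x^k gives [2/(k+1) if k even, 0 if k odd]. Integrating term-by-term (or equivalently evaluating the antiderivative F(x) = -x^6/6 - x^5 - 3*x^4/2 + 4*x^3/3 + 4*x^2 - 4*x at the endpoints):
  F(1) − F(−1) = -4/3 − (6) = -22/3.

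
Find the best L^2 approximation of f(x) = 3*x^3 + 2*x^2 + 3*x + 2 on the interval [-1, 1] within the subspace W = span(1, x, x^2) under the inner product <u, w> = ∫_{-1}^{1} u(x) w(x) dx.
g(x) = 2*x^2 + 24*x/5 + 2

The best approximation g ∈ W is the orthogonal projection of f onto W. Writing g = a_0 + a_1 x + a_2 x^2, the coefficients solve the normal equations G · a = b where
  G_{ij} = <φ_i, φ_j> and b_i = <f, φ_i>, with φ_0 = 1, φ_1 = x, φ_2 = x^2.
G =
  [2, 0, 2/3]
  [0, 2/3, 0]
  [2/3, 0, 2/5],
b = (16/3, 16/5, 32/15).
Solving gives a_0 = 2, a_1 = 24/5, a_2 = 2, so
  g(x) = 2*x^2 + 24*x/5 + 2.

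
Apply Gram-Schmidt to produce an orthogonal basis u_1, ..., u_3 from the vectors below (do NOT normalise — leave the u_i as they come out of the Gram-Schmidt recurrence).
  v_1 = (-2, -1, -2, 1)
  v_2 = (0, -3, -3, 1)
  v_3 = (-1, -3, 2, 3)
Orthogonal basis:
  u_1 = (-2, -1, -2, 1)
  u_2 = (2, -2, -1, 0)
  u_3 = (-29/45, -97/45, 136/45, 13/5)

Apply the Gram-Schmidt recurrence
  u_1 = v_1
  u_i = v_i − Σ_{j<i} ((v_i · u_j) / (u_j · u_j)) · u_j.

Step by step this gives:
  u_1 = (-2, -1, -2, 1)
  u_2 = (2, -2, -1, 0)
  u_3 = (-29/45, -97/45, 136/45, 13/5)

Orthogonality check:
  u_2 · u_1 = 0 (should be 0)
  u_3 · u_1 = 0 (should be 0)
  u_3 · u_2 = 0 (should be 0)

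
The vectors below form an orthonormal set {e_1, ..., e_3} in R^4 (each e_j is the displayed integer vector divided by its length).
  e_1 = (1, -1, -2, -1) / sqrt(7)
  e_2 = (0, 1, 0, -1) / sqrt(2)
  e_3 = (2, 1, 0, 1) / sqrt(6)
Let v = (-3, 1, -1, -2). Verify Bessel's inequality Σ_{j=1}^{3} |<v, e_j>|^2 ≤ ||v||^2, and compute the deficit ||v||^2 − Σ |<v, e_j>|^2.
Σ |<v, e_j>|^2 = 38/3; ||v||^2 = 15; deficit = 7/3

Write each e_j = u_j / sqrt(<u_j, u_j>) where u_j is the displayed integer vector. Then <v, e_j> = <v, u_j> / sqrt(<u_j, u_j>), so |<v, e_j>|^2 = <v, u_j>^2 / <u_j, u_j>.
Coefficients: <v, e_1> = 0/sqrt(7), <v, e_2> = 3/sqrt(2), <v, e_3> = -7/sqrt(6).
Square and sum: Σ |<v, e_j>|^2 = 38/3.
Compute ||v||^2 = v·v = 15.
Deficit = 15 − 38/3 = 7/3 ≥ 0, confirming Bessel's inequality. (The deficit equals ||v − Σ <v,e_j> e_j||^2, the squared distance from v to span{e_j}.)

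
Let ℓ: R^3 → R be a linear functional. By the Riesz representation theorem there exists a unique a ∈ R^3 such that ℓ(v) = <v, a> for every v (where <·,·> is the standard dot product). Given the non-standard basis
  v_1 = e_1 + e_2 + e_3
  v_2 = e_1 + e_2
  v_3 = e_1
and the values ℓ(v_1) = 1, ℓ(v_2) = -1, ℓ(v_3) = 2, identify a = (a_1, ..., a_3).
a = (2, -3, 2)

Write a = (a_1, ..., a_3) in the standard basis. For each basis vector v_i, ℓ(v_i) = <v_i, a> is a linear equation in the a_j's. Collect the n equations into a matrix system V a = ℓ, where row i of V is v_i (expressed in the standard basis). Since V is invertible (lower-triangular with 1s on the diagonal, up to permutation), solve by back-substitution:
  V =
[[1, 1, 1],
 [1, 1, 0],
 [1, 0, 0]]
  V a = (1, -1, 2)
Solving gives a = (2, -3, 2).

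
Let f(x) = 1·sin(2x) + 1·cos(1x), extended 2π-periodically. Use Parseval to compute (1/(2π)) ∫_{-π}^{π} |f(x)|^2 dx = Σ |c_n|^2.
Σ |c_n|^2 = 1

Expand |f|^2 and use orthogonality of {sin(nx), cos(mx)} on [-π, π]:
  ∫_{-π}^{π} sin(nx)^2 dx = π, ∫ cos(mx)^2 dx = π, and cross terms integrate to 0.
So ∫_{-π}^{π} f(x)^2 dx = 1^2 · π + 1^2 · π = (1 + 1)π.
Divide by 2π: (1 + 1)/2 = 1.
By Parseval, this equals Σ |c_n|^2.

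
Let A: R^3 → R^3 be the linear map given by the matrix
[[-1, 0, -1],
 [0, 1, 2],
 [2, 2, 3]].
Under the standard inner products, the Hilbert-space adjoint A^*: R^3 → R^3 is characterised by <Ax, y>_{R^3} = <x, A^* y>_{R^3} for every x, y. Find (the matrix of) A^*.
A^* = A^T =
[[-1, 0, 2],
 [0, 1, 2],
 [-1, 2, 3]]

For real matrices with standard dot products, the defining identity <Ax, y> = <x, A^* y> gives (Ax)^T y = x^T (A^*) y, i.e. x^T A^T y = x^T (A^*) y. Since this holds for all x, y, we must have A^* = A^T. Therefore
A^* =
[[-1, 0, 2],
 [0, 1, 2],
 [-1, 2, 3]].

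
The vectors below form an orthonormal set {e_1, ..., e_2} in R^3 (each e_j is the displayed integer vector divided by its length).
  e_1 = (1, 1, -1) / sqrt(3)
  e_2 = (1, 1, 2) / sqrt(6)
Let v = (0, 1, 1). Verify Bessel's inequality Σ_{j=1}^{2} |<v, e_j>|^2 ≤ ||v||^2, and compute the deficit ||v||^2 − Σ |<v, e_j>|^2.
Σ |<v, e_j>|^2 = 3/2; ||v||^2 = 2; deficit = 1/2

Write each e_j = u_j / sqrt(<u_j, u_j>) where u_j is the displayed integer vector. Then <v, e_j> = <v, u_j> / sqrt(<u_j, u_j>), so |<v, e_j>|^2 = <v, u_j>^2 / <u_j, u_j>.
Coefficients: <v, e_1> = 0/sqrt(3), <v, e_2> = 3/sqrt(6).
Square and sum: Σ |<v, e_j>|^2 = 3/2.
Compute ||v||^2 = v·v = 2.
Deficit = 2 − 3/2 = 1/2 ≥ 0, confirming Bessel's inequality. (The deficit equals ||v − Σ <v,e_j> e_j||^2, the squared distance from v to span{e_j}.)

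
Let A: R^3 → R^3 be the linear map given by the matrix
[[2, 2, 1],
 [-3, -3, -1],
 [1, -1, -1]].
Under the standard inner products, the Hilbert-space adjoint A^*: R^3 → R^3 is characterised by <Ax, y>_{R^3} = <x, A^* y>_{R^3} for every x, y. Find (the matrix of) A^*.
A^* = A^T =
[[2, -3, 1],
 [2, -3, -1],
 [1, -1, -1]]

For real matrices with standard dot products, the defining identity <Ax, y> = <x, A^* y> gives (Ax)^T y = x^T (A^*) y, i.e. x^T A^T y = x^T (A^*) y. Since this holds for all x, y, we must have A^* = A^T. Therefore
A^* =
[[2, -3, 1],
 [2, -3, -1],
 [1, -1, -1]].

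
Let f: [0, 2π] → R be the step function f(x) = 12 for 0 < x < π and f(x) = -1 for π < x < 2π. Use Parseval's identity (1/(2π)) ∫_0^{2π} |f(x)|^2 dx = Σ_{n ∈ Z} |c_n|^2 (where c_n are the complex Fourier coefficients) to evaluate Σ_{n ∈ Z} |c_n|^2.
Σ |c_n|^2 = 145/2

Parseval equates the L^2 energy of f (normalised by 1/(2π)) with the ℓ^2 sum of its Fourier coefficients: (1/(2π)) ∫_0^{2π} |f|^2 = Σ |c_n|^2.
Compute the left side: (1/(2π)) [∫_0^π 12^2 dx + ∫_π^{2π} (-1)^2 dx] = (1/(2π)) · (144π + 1π) = (144 + 1)/2 = 145/2.
So Σ_{n ∈ Z} |c_n|^2 = 145/2.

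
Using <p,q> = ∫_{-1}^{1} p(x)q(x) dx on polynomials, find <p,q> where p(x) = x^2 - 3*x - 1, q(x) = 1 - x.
<p,q> = 2/3

Expand the product: p(x)·q(x) = -x^3 + 4*x^2 - 2*x - 1.
∫_{-1}^{1} of each monomial x^k gives [2/(k+1) if k even, 0 if k odd]. Integrating term-by-term (or equivalently evaluating the antiderivative F(x) = -x^4/4 + 4*x^3/3 - x^2 - x at the endpoints):
  F(1) − F(−1) = -11/12 − (-19/12) = 2/3.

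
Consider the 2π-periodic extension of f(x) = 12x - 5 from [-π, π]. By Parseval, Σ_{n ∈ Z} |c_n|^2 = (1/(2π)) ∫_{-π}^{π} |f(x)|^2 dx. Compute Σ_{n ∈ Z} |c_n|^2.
Σ |c_n|^2 = 48π^2 + 25

Expand and integrate term by term over [-π, π]:
  ∫ (12x)^2 dx = 144·(2π^3/3); ∫ 2·12·(-5)·x dx = 0 (odd integrand); ∫ (-5)^2 dx = 25·2π.
So (1/(2π)) ∫_{-π}^{π} (12x - 5)^2 dx = 144π^2/3 + 25 = 48π^2 + 25.
Parseval ⇒ Σ |c_n|^2 = 48π^2 + 25.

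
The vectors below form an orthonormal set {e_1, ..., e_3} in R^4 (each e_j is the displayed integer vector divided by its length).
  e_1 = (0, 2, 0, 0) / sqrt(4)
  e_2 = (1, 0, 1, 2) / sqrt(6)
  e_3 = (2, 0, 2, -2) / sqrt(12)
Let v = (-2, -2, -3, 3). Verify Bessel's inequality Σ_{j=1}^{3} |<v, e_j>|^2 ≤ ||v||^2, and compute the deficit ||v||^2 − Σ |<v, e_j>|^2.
Σ |<v, e_j>|^2 = 51/2; ||v||^2 = 26; deficit = 1/2

Write each e_j = u_j / sqrt(<u_j, u_j>) where u_j is the displayed integer vector. Then <v, e_j> = <v, u_j> / sqrt(<u_j, u_j>), so |<v, e_j>|^2 = <v, u_j>^2 / <u_j, u_j>.
Coefficients: <v, e_1> = -4/sqrt(4), <v, e_2> = 1/sqrt(6), <v, e_3> = -16/sqrt(12).
Square and sum: Σ |<v, e_j>|^2 = 51/2.
Compute ||v||^2 = v·v = 26.
Deficit = 26 − 51/2 = 1/2 ≥ 0, confirming Bessel's inequality. (The deficit equals ||v − Σ <v,e_j> e_j||^2, the squared distance from v to span{e_j}.)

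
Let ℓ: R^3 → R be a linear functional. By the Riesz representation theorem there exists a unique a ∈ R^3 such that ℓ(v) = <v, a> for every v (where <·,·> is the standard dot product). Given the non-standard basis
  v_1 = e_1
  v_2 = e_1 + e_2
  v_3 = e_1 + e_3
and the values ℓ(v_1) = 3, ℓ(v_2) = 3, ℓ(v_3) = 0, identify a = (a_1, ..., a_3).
a = (3, 0, -3)

Write a = (a_1, ..., a_3) in the standard basis. For each basis vector v_i, ℓ(v_i) = <v_i, a> is a linear equation in the a_j's. Collect the n equations into a matrix system V a = ℓ, where row i of V is v_i (expressed in the standard basis). Since V is invertible (lower-triangular with 1s on the diagonal, up to permutation), solve by back-substitution:
  V =
[[1, 0, 0],
 [1, 1, 0],
 [1, 0, 1]]
  V a = (3, 3, 0)
Solving gives a = (3, 0, -3).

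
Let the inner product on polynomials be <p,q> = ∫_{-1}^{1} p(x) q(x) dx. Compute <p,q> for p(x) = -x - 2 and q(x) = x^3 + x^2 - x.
<p,q> = -16/15

Expand the product: p(x)·q(x) = -x^4 - 3*x^3 - x^2 + 2*x.
∫_{-1}^{1} of each monomial x^k gives [2/(k+1) if k even, 0 if k odd]. Integrating term-by-term (or equivalently evaluating the antiderivative F(x) = -x^5/5 - 3*x^4/4 - x^3/3 + x^2 at the endpoints):
  F(1) − F(−1) = -17/60 − (47/60) = -16/15.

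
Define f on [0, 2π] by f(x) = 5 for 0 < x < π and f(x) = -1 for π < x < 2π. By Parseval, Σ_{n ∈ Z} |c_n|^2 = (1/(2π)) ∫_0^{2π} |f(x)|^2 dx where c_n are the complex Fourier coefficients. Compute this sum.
Σ |c_n|^2 = 13

Parseval equates the L^2 energy of f (normalised by 1/(2π)) with the ℓ^2 sum of its Fourier coefficients: (1/(2π)) ∫_0^{2π} |f|^2 = Σ |c_n|^2.
Compute the left side: (1/(2π)) [∫_0^π 5^2 dx + ∫_π^{2π} (-1)^2 dx] = (1/(2π)) · (25π + 1π) = (25 + 1)/2 = 13.
So Σ_{n ∈ Z} |c_n|^2 = 13.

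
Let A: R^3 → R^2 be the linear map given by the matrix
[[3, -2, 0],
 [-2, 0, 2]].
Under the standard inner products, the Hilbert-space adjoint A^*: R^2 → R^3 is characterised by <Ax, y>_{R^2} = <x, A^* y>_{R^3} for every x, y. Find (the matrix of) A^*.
A^* = A^T =
[[3, -2],
 [-2, 0],
 [0, 2]]

For real matrices with standard dot products, the defining identity <Ax, y> = <x, A^* y> gives (Ax)^T y = x^T (A^*) y, i.e. x^T A^T y = x^T (A^*) y. Since this holds for all x, y, we must have A^* = A^T. Therefore
A^* =
[[3, -2],
 [-2, 0],
 [0, 2]].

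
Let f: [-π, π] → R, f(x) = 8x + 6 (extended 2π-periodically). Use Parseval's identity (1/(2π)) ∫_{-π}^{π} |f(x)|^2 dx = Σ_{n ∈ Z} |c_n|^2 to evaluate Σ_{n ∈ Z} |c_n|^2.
Σ |c_n|^2 = 64π^2/3 + 36

Expand and integrate term by term over [-π, π]:
  ∫ (8x)^2 dx = 64·(2π^3/3); ∫ 2·8·(6)·x dx = 0 (odd integrand); ∫ 6^2 dx = 36·2π.
So (1/(2π)) ∫_{-π}^{π} (8x + 6)^2 dx = 64π^2/3 + 36 = 64π^2/3 + 36.
Parseval ⇒ Σ |c_n|^2 = 64π^2/3 + 36.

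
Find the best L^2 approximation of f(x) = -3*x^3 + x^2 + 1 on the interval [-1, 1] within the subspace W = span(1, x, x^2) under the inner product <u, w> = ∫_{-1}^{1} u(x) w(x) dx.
g(x) = x^2 - 9*x/5 + 1

The best approximation g ∈ W is the orthogonal projection of f onto W. Writing g = a_0 + a_1 x + a_2 x^2, the coefficients solve the normal equations G · a = b where
  G_{ij} = <φ_i, φ_j> and b_i = <f, φ_i>, with φ_0 = 1, φ_1 = x, φ_2 = x^2.
G =
  [2, 0, 2/3]
  [0, 2/3, 0]
  [2/3, 0, 2/5],
b = (8/3, -6/5, 16/15).
Solving gives a_0 = 1, a_1 = -9/5, a_2 = 1, so
  g(x) = x^2 - 9*x/5 + 1.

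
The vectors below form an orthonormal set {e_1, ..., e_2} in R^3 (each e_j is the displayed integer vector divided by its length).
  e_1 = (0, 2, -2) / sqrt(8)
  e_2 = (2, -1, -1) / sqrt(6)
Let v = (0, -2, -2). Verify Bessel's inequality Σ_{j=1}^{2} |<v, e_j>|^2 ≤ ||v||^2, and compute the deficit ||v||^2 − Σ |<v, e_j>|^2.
Σ |<v, e_j>|^2 = 8/3; ||v||^2 = 8; deficit = 16/3

Write each e_j = u_j / sqrt(<u_j, u_j>) where u_j is the displayed integer vector. Then <v, e_j> = <v, u_j> / sqrt(<u_j, u_j>), so |<v, e_j>|^2 = <v, u_j>^2 / <u_j, u_j>.
Coefficients: <v, e_1> = 0/sqrt(8), <v, e_2> = 4/sqrt(6).
Square and sum: Σ |<v, e_j>|^2 = 8/3.
Compute ||v||^2 = v·v = 8.
Deficit = 8 − 8/3 = 16/3 ≥ 0, confirming Bessel's inequality. (The deficit equals ||v − Σ <v,e_j> e_j||^2, the squared distance from v to span{e_j}.)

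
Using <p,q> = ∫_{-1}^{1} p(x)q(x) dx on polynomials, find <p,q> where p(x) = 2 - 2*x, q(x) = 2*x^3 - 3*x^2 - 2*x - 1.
<p,q> = -104/15

Expand the product: p(x)·q(x) = -4*x^4 + 10*x^3 - 2*x^2 - 2*x - 2.
∫_{-1}^{1} of each monomial x^k gives [2/(k+1) if k even, 0 if k odd]. Integrating term-by-term (or equivalently evaluating the antiderivative F(x) = -4*x^5/5 + 5*x^4/2 - 2*x^3/3 - x^2 - 2*x at the endpoints):
  F(1) − F(−1) = -59/30 − (149/30) = -104/15.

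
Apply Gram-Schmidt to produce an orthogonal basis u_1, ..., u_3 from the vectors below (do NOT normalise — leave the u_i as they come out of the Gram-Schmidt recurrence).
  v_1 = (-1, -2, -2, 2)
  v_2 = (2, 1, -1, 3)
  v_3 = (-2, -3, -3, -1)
Orthogonal basis:
  u_1 = (-1, -2, -2, 2)
  u_2 = (30/13, 21/13, -5/13, 31/13)
  u_3 = (128/179, 18/179, -260/179, -178/179)

Apply the Gram-Schmidt recurrence
  u_1 = v_1
  u_i = v_i − Σ_{j<i} ((v_i · u_j) / (u_j · u_j)) · u_j.

Step by step this gives:
  u_1 = (-1, -2, -2, 2)
  u_2 = (30/13, 21/13, -5/13, 31/13)
  u_3 = (128/179, 18/179, -260/179, -178/179)

Orthogonality check:
  u_2 · u_1 = 0 (should be 0)
  u_3 · u_1 = 0 (should be 0)
  u_3 · u_2 = 0 (should be 0)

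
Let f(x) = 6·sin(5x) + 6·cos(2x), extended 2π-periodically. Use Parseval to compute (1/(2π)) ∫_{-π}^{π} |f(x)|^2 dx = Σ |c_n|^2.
Σ |c_n|^2 = 36

Expand |f|^2 and use orthogonality of {sin(nx), cos(mx)} on [-π, π]:
  ∫_{-π}^{π} sin(nx)^2 dx = π, ∫ cos(mx)^2 dx = π, and cross terms integrate to 0.
So ∫_{-π}^{π} f(x)^2 dx = 6^2 · π + 6^2 · π = (36 + 36)π.
Divide by 2π: (36 + 36)/2 = 36.
By Parseval, this equals Σ |c_n|^2.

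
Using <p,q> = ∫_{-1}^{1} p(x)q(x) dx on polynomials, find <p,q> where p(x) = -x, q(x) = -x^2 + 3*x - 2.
<p,q> = -2

Expand the product: p(x)·q(x) = x^3 - 3*x^2 + 2*x.
∫_{-1}^{1} of each monomial x^k gives [2/(k+1) if k even, 0 if k odd]. Integrating term-by-term (or equivalently evaluating the antiderivative F(x) = x^4/4 - x^3 + x^2 at the endpoints):
  F(1) − F(−1) = 1/4 − (9/4) = -2.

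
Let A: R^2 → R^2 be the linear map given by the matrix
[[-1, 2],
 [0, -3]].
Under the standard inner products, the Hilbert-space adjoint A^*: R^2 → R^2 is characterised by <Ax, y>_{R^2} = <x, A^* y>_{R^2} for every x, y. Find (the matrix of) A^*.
A^* = A^T =
[[-1, 0],
 [2, -3]]

For real matrices with standard dot products, the defining identity <Ax, y> = <x, A^* y> gives (Ax)^T y = x^T (A^*) y, i.e. x^T A^T y = x^T (A^*) y. Since this holds for all x, y, we must have A^* = A^T. Therefore
A^* =
[[-1, 0],
 [2, -3]].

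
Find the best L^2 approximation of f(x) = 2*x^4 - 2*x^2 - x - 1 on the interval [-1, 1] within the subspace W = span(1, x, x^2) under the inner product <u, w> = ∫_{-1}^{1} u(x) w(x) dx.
g(x) = -2*x^2/7 - x - 41/35

The best approximation g ∈ W is the orthogonal projection of f onto W. Writing g = a_0 + a_1 x + a_2 x^2, the coefficients solve the normal equations G · a = b where
  G_{ij} = <φ_i, φ_j> and b_i = <f, φ_i>, with φ_0 = 1, φ_1 = x, φ_2 = x^2.
G =
  [2, 0, 2/3]
  [0, 2/3, 0]
  [2/3, 0, 2/5],
b = (-38/15, -2/3, -94/105).
Solving gives a_0 = -41/35, a_1 = -1, a_2 = -2/7, so
  g(x) = -2*x^2/7 - x - 41/35.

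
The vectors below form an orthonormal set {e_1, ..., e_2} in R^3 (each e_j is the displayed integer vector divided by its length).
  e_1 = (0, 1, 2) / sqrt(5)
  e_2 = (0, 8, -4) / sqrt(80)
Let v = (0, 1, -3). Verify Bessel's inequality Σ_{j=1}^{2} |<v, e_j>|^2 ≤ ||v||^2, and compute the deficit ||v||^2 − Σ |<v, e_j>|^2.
Σ |<v, e_j>|^2 = 10; ||v||^2 = 10; deficit = 0

Write each e_j = u_j / sqrt(<u_j, u_j>) where u_j is the displayed integer vector. Then <v, e_j> = <v, u_j> / sqrt(<u_j, u_j>), so |<v, e_j>|^2 = <v, u_j>^2 / <u_j, u_j>.
Coefficients: <v, e_1> = -5/sqrt(5), <v, e_2> = 20/sqrt(80).
Square and sum: Σ |<v, e_j>|^2 = 10.
Compute ||v||^2 = v·v = 10.
Deficit = 10 − 10 = 0 ≥ 0, confirming Bessel's inequality. (The deficit equals ||v − Σ <v,e_j> e_j||^2, the squared distance from v to span{e_j}.)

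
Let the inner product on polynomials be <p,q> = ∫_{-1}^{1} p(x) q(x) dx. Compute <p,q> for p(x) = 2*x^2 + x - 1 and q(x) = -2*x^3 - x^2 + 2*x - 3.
<p,q> = 12/5

Expand the product: p(x)·q(x) = -4*x^5 - 4*x^4 + 5*x^3 - 3*x^2 - 5*x + 3.
∫_{-1}^{1} of each monomial x^k gives [2/(k+1) if k even, 0 if k odd]. Integrating term-by-term (or equivalently evaluating the antiderivative F(x) = -2*x^6/3 - 4*x^5/5 + 5*x^4/4 - x^3 - 5*x^2/2 + 3*x at the endpoints):
  F(1) − F(−1) = -43/60 − (-187/60) = 12/5.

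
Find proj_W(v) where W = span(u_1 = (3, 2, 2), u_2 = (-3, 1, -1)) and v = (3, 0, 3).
proj_W(v) = (189/53, 45/106, 183/106)

Set up U = [u_1 | ... | u_2] ∈ R^(3×2). The projector onto W = col(U) is P = U (U^T U)^(-1) U^T.
Compute U^T U =
  [17, -9]
  [-9, 11],
and U^T v = (15, -12).
Solve U^T U · c = U^T v for the coefficients: c = (57/106, -69/106). The projection is proj_W(v) = U c.
Check: (v - proj_W(v)) · u_1 = 0  (should be 0).
Check: (v - proj_W(v)) · u_2 = 0  (should be 0).
Result: proj_W(v) = (189/53, 45/106, 183/106).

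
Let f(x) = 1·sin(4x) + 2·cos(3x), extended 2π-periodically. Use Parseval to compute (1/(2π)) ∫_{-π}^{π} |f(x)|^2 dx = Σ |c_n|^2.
Σ |c_n|^2 = 5/2

Expand |f|^2 and use orthogonality of {sin(nx), cos(mx)} on [-π, π]:
  ∫_{-π}^{π} sin(nx)^2 dx = π, ∫ cos(mx)^2 dx = π, and cross terms integrate to 0.
So ∫_{-π}^{π} f(x)^2 dx = 1^2 · π + 2^2 · π = (1 + 4)π.
Divide by 2π: (1 + 4)/2 = 5/2.
By Parseval, this equals Σ |c_n|^2.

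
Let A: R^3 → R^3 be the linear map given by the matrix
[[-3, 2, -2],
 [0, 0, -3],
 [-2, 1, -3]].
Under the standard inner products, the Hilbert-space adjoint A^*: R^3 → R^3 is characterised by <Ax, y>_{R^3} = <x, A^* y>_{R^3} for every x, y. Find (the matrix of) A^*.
A^* = A^T =
[[-3, 0, -2],
 [2, 0, 1],
 [-2, -3, -3]]

For real matrices with standard dot products, the defining identity <Ax, y> = <x, A^* y> gives (Ax)^T y = x^T (A^*) y, i.e. x^T A^T y = x^T (A^*) y. Since this holds for all x, y, we must have A^* = A^T. Therefore
A^* =
[[-3, 0, -2],
 [2, 0, 1],
 [-2, -3, -3]].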